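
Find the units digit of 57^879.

Last digits of 7^n: 7, 9, 3, 1 (period 4).
879 leaves remainder 3 on division by 4, so 57^879 ends in 3.

3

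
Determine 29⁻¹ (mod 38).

29·21 = 609 = 16·38 + 1, so 29⁻¹ ≡ 21 (mod 38).

21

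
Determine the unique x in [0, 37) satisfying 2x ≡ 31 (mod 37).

34

2⁻¹ ≡ 19 (mod 37) because 2·19 = 38 = 1·37 + 1.
So x ≡ 19·31 = 589 ≡ 34 (mod 37).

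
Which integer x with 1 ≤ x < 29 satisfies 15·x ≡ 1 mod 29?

2

29 = 1·15 + 14
15 = 1·14 + 1
14 = 14·1 + 0
Back-substituting gives 15·2 ≡ 1 (mod 29).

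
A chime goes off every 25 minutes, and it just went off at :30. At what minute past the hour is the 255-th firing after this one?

45

255·25 = 6375.
Dividing 6375 by 60 gives quotient 106 and remainder 15.
(30 + 15) mod 60 = 45.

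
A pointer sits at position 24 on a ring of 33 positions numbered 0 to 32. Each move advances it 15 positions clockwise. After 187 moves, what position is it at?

24

187·15 = 2805.
2805 − 85·33 = 0, so 2805 ≡ 0 (mod 33).
(24 + 0) mod 33 = 24.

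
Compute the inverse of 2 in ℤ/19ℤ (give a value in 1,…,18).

10

19 = 9·2 + 1
2 = 2·1 + 0
Back-substituting gives 2·10 ≡ 1 (mod 19).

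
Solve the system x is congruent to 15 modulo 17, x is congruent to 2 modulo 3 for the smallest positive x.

32

Since 3·6 ≡ 1 (mod 17), take x = 2 + 3·((15−2)·6 mod 17) = 2 + 3·10 = 32.
Check: 32 mod 17 = 15, 32 mod 3 = 2.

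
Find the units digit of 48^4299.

Last digits of 8^n: 8, 4, 2, 6 (period 4).
4299 mod 4 = 3, so the last digit matches 8^3 = 2.

2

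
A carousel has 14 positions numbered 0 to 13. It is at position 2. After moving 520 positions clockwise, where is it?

4

520 = 37·14 + 2, so 520 mod 14 = 2.
(2 + 2) mod 14 = 4.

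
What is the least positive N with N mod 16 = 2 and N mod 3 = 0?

x ≡ 0 (mod 3) gives x ∈ {0, 3, 6, 9, 12, 15, 18}.
The first of these with x mod 16 = 2 is 18.

18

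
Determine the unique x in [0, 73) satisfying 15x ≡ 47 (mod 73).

The inverse of 15 mod 73 is 39 (since 15·39 = 585 ≡ 1).
So x ≡ 39·47 = 1833 ≡ 8 (mod 73).

8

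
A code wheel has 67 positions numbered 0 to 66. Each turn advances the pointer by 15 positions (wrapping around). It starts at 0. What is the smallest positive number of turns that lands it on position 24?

The inverse of 15 mod 67 is 9 (since 15·9 = 135 ≡ 1).
Multiplying both sides by 9: x ≡ 9·24 = 216 ≡ 15 (mod 67).

15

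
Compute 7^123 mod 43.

42

Successive squares of 7 mod 43: 7^1≡7, 7^2≡6, 7^4≡36, 7^8≡6, 7^16≡36, 7^32≡6, 7^64≡36.
Since 123 = 1 + 2 + 8 + 16 + 32 + 64 in binary, 7^123 ≡ 7·6·6·36·6·36 ≡ 42 (mod 43).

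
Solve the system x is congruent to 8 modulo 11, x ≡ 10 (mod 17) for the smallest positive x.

Since 17·2 ≡ 1 (mod 11), take x = 10 + 17·((8−10)·2 mod 11) = 10 + 17·7 = 129.
Check: 129 mod 11 = 8, 129 mod 17 = 10.

129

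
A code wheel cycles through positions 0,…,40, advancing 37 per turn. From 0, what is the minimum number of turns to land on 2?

20

37⁻¹ ≡ 10 (mod 41) because 37·10 = 370 = 9·41 + 1.
So x ≡ 10·2 = 20 ≡ 20 (mod 41).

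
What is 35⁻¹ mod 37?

18

35·18 = 630 = 17·37 + 1, so 35⁻¹ ≡ 18 (mod 37).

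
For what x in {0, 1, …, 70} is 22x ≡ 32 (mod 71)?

66

The inverse of 22 mod 71 is 42 (since 22·42 = 924 ≡ 1).
Multiplying both sides by 42: x ≡ 42·32 = 1344 ≡ 66 (mod 71).
Check: 22·66 = 1452 = 20·71 + 32.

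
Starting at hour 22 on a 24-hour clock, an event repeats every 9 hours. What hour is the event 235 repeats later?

1

235·9 = 2115.
2115 mod 24 = 3 (since 88·24 = 2112).
(22 + 3) mod 24 = 1.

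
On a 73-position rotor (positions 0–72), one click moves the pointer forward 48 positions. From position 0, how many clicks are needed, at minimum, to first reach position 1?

35

48·35 = 1680 = 23·73 + 1, so 48⁻¹ ≡ 35 (mod 73).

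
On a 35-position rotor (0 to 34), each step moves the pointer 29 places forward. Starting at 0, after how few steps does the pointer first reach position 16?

9

The inverse of 29 mod 35 is 29 (since 29·29 = 841 ≡ 1).
Multiplying both sides by 29: x ≡ 29·16 = 464 ≡ 9 (mod 35).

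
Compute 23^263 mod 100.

Square-and-reduce mod 100: 23^1≡23, 23^2≡29, 23^4≡41, 23^8≡81, 23^16≡61, 23^32≡21, 23^64≡41, 23^128≡81, 23^256≡61.
Since 263 = 1 + 2 + 4 + 256 in binary, 23^263 ≡ 23·29·41·61 ≡ 67 (mod 100).

67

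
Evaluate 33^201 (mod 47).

Square-and-reduce mod 47: 33^1≡33, 33^2≡8, 33^4≡17, 33^8≡7, 33^16≡2, 33^32≡4, 33^64≡16, 33^128≡21.
201 = 1 + 8 + 64 + 128, so 33^201 ≡ 33·7·16·21 ≡ 19 (mod 47).

19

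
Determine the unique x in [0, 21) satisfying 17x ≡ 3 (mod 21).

17⁻¹ ≡ 5 (mod 21) because 17·5 = 85 = 4·21 + 1.
Multiplying both sides by 5: x ≡ 5·3 = 15 ≡ 15 (mod 21).

15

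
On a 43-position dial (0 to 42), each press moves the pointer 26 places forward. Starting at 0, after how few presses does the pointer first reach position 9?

2

26⁻¹ ≡ 5 (mod 43) because 26·5 = 130 = 3·43 + 1.
So x ≡ 5·9 = 45 ≡ 2 (mod 43).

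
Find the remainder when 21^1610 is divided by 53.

By repeated squaring mod 53: 21^1≡21, 21^2≡17, 21^4≡24, 21^8≡46, 21^16≡49, 21^32≡16, 21^64≡44, 21^128≡28, 21^256≡42, 21^512≡15, 21^1024≡13.
Since 1610 = 2 + 8 + 64 + 512 + 1024 in binary, 21^1610 ≡ 17·46·44·15·13 ≡ 25 (mod 53).

25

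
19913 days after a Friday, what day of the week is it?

Wednesday

Dividing 19913 by 7 gives quotient 2844 and remainder 5.
Friday + 5 days → Wednesday.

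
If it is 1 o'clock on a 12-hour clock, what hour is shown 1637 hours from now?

1637 = 136·12 + 5, so 1637 mod 12 = 5.
1 + 5 → 6 on a 12-hour dial.

6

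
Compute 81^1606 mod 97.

36

Successive squares of 81 mod 97: 81^1≡81, 81^2≡62, 81^4≡61, 81^8≡35, 81^16≡61, 81^32≡35, 81^64≡61, 81^128≡35, 81^256≡61, 81^512≡35, 81^1024≡61.
Since 1606 = 2 + 4 + 64 + 512 + 1024 in binary, 81^1606 ≡ 62·61·61·35·61 ≡ 36 (mod 97).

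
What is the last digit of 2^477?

The units digit of 2^n cycles with period 4: 2, 4, 8, 6, …
477 leaves remainder 1 on division by 4, so 2^477 ends in 2.

2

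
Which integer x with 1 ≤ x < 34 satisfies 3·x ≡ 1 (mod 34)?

3·23 = 69 = 2·34 + 1, so 3⁻¹ ≡ 23 (mod 34).

23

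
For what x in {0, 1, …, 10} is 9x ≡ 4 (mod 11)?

9

The inverse of 9 mod 11 is 5 (since 9·5 = 45 ≡ 1).
Multiplying both sides by 5: x ≡ 5·4 = 20 ≡ 9 (mod 11).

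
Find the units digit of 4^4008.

6

Powers of 4 mod 10 repeat with period 2: 4, 6.
4008 mod 2 = 0, so the last digit matches 4^2 = 6.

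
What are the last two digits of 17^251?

By repeated squaring mod 100: 17^1≡17, 17^2≡89, 17^4≡21, 17^8≡41, 17^16≡81, 17^32≡61, 17^64≡21, 17^128≡41.
251 = 1 + 2 + 8 + 16 + 32 + 64 + 128, so 17^251 ≡ 17·89·41·81·61·21·41 ≡ 33 (mod 100).

33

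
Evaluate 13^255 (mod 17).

4

Successive squares of 13 mod 17: 13^1≡13, 13^2≡16, 13^4≡1, 13^8≡1, 13^16≡1, 13^32≡1, 13^64≡1, 13^128≡1.
Since 255 = 1 + 2 + 4 + 8 + 16 + 32 + 64 + 128 in binary, 13^255 ≡ 13·16·1·1·1·1·1·1 ≡ 4 (mod 17).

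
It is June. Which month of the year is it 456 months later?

June

Dividing 456 by 12 gives quotient 38 and remainder 0.
June + 0 months → June.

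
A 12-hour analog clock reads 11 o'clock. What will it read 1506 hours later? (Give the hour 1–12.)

1506 − 125·12 = 6, so 1506 ≡ 6 (mod 12).
11 + 6 → 5 on a 12-hour dial.

5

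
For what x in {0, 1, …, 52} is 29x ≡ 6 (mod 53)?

13

The inverse of 29 mod 53 is 11 (since 29·11 = 319 ≡ 1).
Multiplying both sides by 11: x ≡ 11·6 = 66 ≡ 13 (mod 53).
Check: 29·13 = 377 = 7·53 + 6.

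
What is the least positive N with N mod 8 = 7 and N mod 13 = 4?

95

x ≡ 7 (mod 8) gives x ∈ {7, 15, 23, 31, 39, 47, 55, 63, …}.
The first of these with x mod 13 = 4 is 95.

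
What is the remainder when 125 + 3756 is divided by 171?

Dividing 3756 by 171 gives quotient 21 and remainder 165.
(125 + 165) mod 171 = 119.

119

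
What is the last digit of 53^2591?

7

Last digits of 3^n: 3, 9, 7, 1 (period 4).
2591 mod 4 = 3, so the last digit matches 3^3 = 7.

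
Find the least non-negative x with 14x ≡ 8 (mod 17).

14⁻¹ ≡ 11 (mod 17) because 14·11 = 154 = 9·17 + 1.
So x ≡ 11·8 = 88 ≡ 3 (mod 17).

3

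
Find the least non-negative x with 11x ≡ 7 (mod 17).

The inverse of 11 mod 17 is 14 (since 11·14 = 154 ≡ 1).
Multiplying both sides by 14: x ≡ 14·7 = 98 ≡ 13 (mod 17).
Check: 11·13 = 143 = 8·17 + 7.

13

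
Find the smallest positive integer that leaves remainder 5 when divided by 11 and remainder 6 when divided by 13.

71

Since 13·6 ≡ 1 (mod 11), take x = 6 + 13·((5−6)·6 mod 11) = 6 + 13·5 = 71.
Check: 71 mod 11 = 5, 71 mod 13 = 6.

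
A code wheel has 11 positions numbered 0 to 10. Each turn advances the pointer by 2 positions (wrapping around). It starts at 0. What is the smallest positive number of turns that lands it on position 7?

9

The inverse of 2 mod 11 is 6 (since 2·6 = 12 ≡ 1).
So x ≡ 6·7 = 42 ≡ 9 (mod 11).
Check: 2·9 = 18 = 1·11 + 7.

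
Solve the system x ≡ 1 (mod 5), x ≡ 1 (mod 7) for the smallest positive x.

x ≡ 1 (mod 5) gives x ∈ {1}.
The first of these with x mod 7 = 1 is 1.

1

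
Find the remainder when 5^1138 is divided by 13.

Square-and-reduce mod 13: 5^1≡5, 5^2≡12, 5^4≡1, 5^8≡1, 5^16≡1, 5^32≡1, 5^64≡1, 5^128≡1, 5^256≡1, 5^512≡1, 5^1024≡1.
Since 1138 = 2 + 16 + 32 + 64 + 1024 in binary, 5^1138 ≡ 12·1·1·1·1 ≡ 12 (mod 13).

12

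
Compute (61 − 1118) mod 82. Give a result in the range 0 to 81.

9

1118 − 13·82 = 52, so 1118 ≡ 52 (mod 82).
(61 − 52) mod 82 = 9.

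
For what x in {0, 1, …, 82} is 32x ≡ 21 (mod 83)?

32⁻¹ ≡ 13 (mod 83) because 32·13 = 416 = 5·83 + 1.
Multiplying both sides by 13: x ≡ 13·21 = 273 ≡ 24 (mod 83).
Check: 32·24 = 768 = 9·83 + 21.

24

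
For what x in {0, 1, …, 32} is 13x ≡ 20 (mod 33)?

13⁻¹ ≡ 28 (mod 33) because 13·28 = 364 = 11·33 + 1.
So x ≡ 28·20 = 560 ≡ 32 (mod 33).
Check: 13·32 = 416 = 12·33 + 20.

32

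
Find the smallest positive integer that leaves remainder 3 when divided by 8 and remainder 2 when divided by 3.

x ≡ 2 (mod 3) gives x ∈ {2, 5, 8, 11}.
The first of these with x mod 8 = 3 is 11.

11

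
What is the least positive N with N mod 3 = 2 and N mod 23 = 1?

47

Since 23·2 ≡ 1 (mod 3), take x = 1 + 23·((2−1)·2 mod 3) = 1 + 23·2 = 47.
Check: 47 mod 3 = 2, 47 mod 23 = 1.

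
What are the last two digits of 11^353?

By repeated squaring mod 100: 11^1≡11, 11^2≡21, 11^4≡41, 11^8≡81, 11^16≡61, 11^32≡21, 11^64≡41, 11^128≡81, 11^256≡61.
353 = 1 + 32 + 64 + 256, so 11^353 ≡ 11·21·41·61 ≡ 31 (mod 100).

31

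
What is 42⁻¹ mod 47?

47 = 1·42 + 5
42 = 8·5 + 2
5 = 2·2 + 1
2 = 2·1 + 0
Back-substituting gives 42·28 ≡ 1 (mod 47).

28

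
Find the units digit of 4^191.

Last digits of 4^n: 4, 6 (period 2).
191 leaves remainder 1 on division by 2, so 4^191 ends in 4.

4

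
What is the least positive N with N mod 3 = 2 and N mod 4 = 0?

x ≡ 2 (mod 3) gives x ∈ {2, 5, 8}.
The first of these with x mod 4 = 0 is 8.

8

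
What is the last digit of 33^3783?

The units digit of 33^n cycles with period 4: 3, 9, 7, 1, …
3783 mod 4 = 3, so the last digit matches 3^3 = 7.

7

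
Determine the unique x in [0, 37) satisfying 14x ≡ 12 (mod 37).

22

14⁻¹ ≡ 8 (mod 37) because 14·8 = 112 = 3·37 + 1.
Multiplying both sides by 8: x ≡ 8·12 = 96 ≡ 22 (mod 37).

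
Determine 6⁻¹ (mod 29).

29 = 4·6 + 5
6 = 1·5 + 1
5 = 5·1 + 0
Back-substituting gives 6·5 ≡ 1 (mod 29).

5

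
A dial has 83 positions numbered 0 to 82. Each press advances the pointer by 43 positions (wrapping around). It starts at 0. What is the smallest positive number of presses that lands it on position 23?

43

The inverse of 43 mod 83 is 56 (since 43·56 = 2408 ≡ 1).
Multiplying both sides by 56: x ≡ 56·23 = 1288 ≡ 43 (mod 83).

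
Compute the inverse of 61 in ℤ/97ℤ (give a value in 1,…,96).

35

61·35 = 2135 = 22·97 + 1, so 61⁻¹ ≡ 35 (mod 97).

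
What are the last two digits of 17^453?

37

By repeated squaring mod 100: 17^1≡17, 17^2≡89, 17^4≡21, 17^8≡41, 17^16≡81, 17^32≡61, 17^64≡21, 17^128≡41, 17^256≡81.
453 = 1 + 4 + 64 + 128 + 256, so 17^453 ≡ 17·21·21·41·81 ≡ 37 (mod 100).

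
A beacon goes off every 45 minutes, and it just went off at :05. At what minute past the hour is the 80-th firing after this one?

5

80·45 = 3600.
3600 − 60·60 = 0, so 3600 ≡ 0 (mod 60).
(5 + 0) mod 60 = 5.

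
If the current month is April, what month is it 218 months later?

218 mod 12 = 2 (since 18·12 = 216).
April + 2 months → June.

June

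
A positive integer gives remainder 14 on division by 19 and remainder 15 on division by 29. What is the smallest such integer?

508

x ≡ 14 (mod 19) gives x ∈ {14, 33, 52, 71, 90, 109, 128, 147, …}.
The first of these with x mod 29 = 15 is 508.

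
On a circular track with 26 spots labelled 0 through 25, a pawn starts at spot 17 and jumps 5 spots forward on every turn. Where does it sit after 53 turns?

22

53·5 = 265.
265 mod 26 = 5 (since 10·26 = 260).
(17 + 5) mod 26 = 22.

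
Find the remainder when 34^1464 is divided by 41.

By repeated squaring mod 41: 34^1≡34, 34^2≡8, 34^4≡23, 34^8≡37, 34^16≡16, 34^32≡10, 34^64≡18, 34^128≡37, 34^256≡16, 34^512≡10, 34^1024≡18.
Since 1464 = 8 + 16 + 32 + 128 + 256 + 1024 in binary, 34^1464 ≡ 37·16·10·37·16·18 ≡ 18 (mod 41).

18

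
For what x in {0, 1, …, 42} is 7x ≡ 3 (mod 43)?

25

The inverse of 7 mod 43 is 37 (since 7·37 = 259 ≡ 1).
So x ≡ 37·3 = 111 ≡ 25 (mod 43).
Check: 7·25 = 175 = 4·43 + 3.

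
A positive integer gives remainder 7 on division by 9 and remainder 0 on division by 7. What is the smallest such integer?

7

x ≡ 0 (mod 7) gives x ∈ {0, 7}.
The first of these with x mod 9 = 7 is 7.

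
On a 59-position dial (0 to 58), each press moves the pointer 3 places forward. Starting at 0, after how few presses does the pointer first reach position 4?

3⁻¹ ≡ 20 (mod 59) because 3·20 = 60 = 1·59 + 1.
So x ≡ 20·4 = 80 ≡ 21 (mod 59).
Check: 3·21 = 63 = 1·59 + 4.

21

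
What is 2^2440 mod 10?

Powers of 2 mod 10 repeat with period 4: 2, 4, 8, 6.
2440 leaves remainder 0 on division by 4, so 2^2440 ends in 6.

6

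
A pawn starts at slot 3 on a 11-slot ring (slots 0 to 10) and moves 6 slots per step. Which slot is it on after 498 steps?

10

498·6 = 2988.
2988 mod 11 = 7 (since 271·11 = 2981).
(3 + 7) mod 11 = 10.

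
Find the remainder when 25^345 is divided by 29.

By repeated squaring mod 29: 25^1≡25, 25^2≡16, 25^4≡24, 25^8≡25, 25^16≡16, 25^32≡24, 25^64≡25, 25^128≡16, 25^256≡24.
345 = 1 + 8 + 16 + 64 + 256, so 25^345 ≡ 25·25·16·25·24 ≡ 16 (mod 29).

16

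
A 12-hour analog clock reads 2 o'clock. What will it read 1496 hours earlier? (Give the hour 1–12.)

6

1496 − 124·12 = 8, so 1496 ≡ 8 (mod 12).
2 − 8 → 6 on a 12-hour dial.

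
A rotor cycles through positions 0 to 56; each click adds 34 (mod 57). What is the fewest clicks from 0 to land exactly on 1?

57 = 1·34 + 23
34 = 1·23 + 11
23 = 2·11 + 1
11 = 11·1 + 0
Back-substituting gives 34·52 ≡ 1 (mod 57).

52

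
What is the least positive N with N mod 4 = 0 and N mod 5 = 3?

8

Since 5·1 ≡ 1 (mod 4), take x = 3 + 5·((0−3)·1 mod 4) = 3 + 5·1 = 8.
Check: 8 mod 4 = 0, 8 mod 5 = 3.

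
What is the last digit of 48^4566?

4

Last digits of 8^n: 8, 4, 2, 6 (period 4).
4566 leaves remainder 2 on division by 4, so 48^4566 ends in 4.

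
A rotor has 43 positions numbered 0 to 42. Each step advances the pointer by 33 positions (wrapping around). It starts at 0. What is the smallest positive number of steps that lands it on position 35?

18

33⁻¹ ≡ 30 (mod 43) because 33·30 = 990 = 23·43 + 1.
Multiplying both sides by 30: x ≡ 30·35 = 1050 ≡ 18 (mod 43).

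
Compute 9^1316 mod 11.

9

Successive squares of 9 mod 11: 9^1≡9, 9^2≡4, 9^4≡5, 9^8≡3, 9^16≡9, 9^32≡4, 9^64≡5, 9^128≡3, 9^256≡9, 9^512≡4, 9^1024≡5.
1316 = 4 + 32 + 256 + 1024, so 9^1316 ≡ 5·4·9·5 ≡ 9 (mod 11).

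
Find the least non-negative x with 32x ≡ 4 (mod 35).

22

The inverse of 32 mod 35 is 23 (since 32·23 = 736 ≡ 1).
So x ≡ 23·4 = 92 ≡ 22 (mod 35).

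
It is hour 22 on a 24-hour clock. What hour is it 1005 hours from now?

19

1005 − 41·24 = 21, so 1005 ≡ 21 (mod 24).
(22 + 21) mod 24 = 19.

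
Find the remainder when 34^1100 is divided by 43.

Square-and-reduce mod 43: 34^1≡34, 34^2≡38, 34^4≡25, 34^8≡23, 34^16≡13, 34^32≡40, 34^64≡9, 34^128≡38, 34^256≡25, 34^512≡23, 34^1024≡13.
Since 1100 = 4 + 8 + 64 + 1024 in binary, 34^1100 ≡ 25·23·9·13 ≡ 23 (mod 43).

23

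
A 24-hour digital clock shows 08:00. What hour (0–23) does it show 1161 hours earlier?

1161 mod 24 = 9 (since 48·24 = 1152).
(8 − 9) mod 24 = 23.

23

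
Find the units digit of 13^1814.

9

The units digit of 13^n cycles with period 4: 3, 9, 7, 1, …
1814 mod 4 = 2, so the last digit matches 3^2 = 9.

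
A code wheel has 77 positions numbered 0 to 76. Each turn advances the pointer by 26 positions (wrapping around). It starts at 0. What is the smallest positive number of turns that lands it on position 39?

40

26⁻¹ ≡ 3 (mod 77) because 26·3 = 78 = 1·77 + 1.
So x ≡ 3·39 = 117 ≡ 40 (mod 77).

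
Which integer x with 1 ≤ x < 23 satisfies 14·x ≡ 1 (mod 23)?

23 = 1·14 + 9
14 = 1·9 + 5
9 = 1·5 + 4
5 = 1·4 + 1
4 = 4·1 + 0
Back-substituting gives 14·5 ≡ 1 (mod 23).

5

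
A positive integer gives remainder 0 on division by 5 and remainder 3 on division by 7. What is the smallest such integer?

x ≡ 0 (mod 5) gives x ∈ {0, 5, 10}.
The first of these with x mod 7 = 3 is 10.

10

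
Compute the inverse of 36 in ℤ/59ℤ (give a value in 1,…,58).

41

59 = 1·36 + 23
36 = 1·23 + 13
23 = 1·13 + 10
13 = 1·10 + 3
10 = 3·3 + 1
3 = 3·1 + 0
Back-substituting gives 36·41 ≡ 1 (mod 59).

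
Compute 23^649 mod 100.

63

Square-and-reduce mod 100: 23^1≡23, 23^2≡29, 23^4≡41, 23^8≡81, 23^16≡61, 23^32≡21, 23^64≡41, 23^128≡81, 23^256≡61, 23^512≡21.
Since 649 = 1 + 8 + 128 + 512 in binary, 23^649 ≡ 23·81·81·21 ≡ 63 (mod 100).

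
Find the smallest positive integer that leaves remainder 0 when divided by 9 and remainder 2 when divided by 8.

x ≡ 2 (mod 8) gives x ∈ {2, 10, 18}.
The first of these with x mod 9 = 0 is 18.

18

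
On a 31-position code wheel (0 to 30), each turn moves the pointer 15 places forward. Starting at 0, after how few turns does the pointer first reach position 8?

15⁻¹ ≡ 29 (mod 31) because 15·29 = 435 = 14·31 + 1.
Multiplying both sides by 29: x ≡ 29·8 = 232 ≡ 15 (mod 31).
Check: 15·15 = 225 = 7·31 + 8.

15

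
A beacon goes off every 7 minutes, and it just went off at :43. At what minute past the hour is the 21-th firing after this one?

10

21·7 = 147.
147 − 2·60 = 27, so 147 ≡ 27 (mod 60).
(43 + 27) mod 60 = 10.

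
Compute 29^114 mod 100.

By repeated squaring mod 100: 29^1≡29, 29^2≡41, 29^4≡81, 29^8≡61, 29^16≡21, 29^32≡41, 29^64≡81.
114 = 2 + 16 + 32 + 64, so 29^114 ≡ 41·21·41·81 ≡ 81 (mod 100).

81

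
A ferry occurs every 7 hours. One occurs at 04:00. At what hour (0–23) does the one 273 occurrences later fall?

273·7 = 1911.
Dividing 1911 by 24 gives quotient 79 and remainder 15.
(4 + 15) mod 24 = 19.

19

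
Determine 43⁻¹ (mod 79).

79 = 1·43 + 36
43 = 1·36 + 7
36 = 5·7 + 1
7 = 7·1 + 0
Back-substituting gives 43·68 ≡ 1 (mod 79).

68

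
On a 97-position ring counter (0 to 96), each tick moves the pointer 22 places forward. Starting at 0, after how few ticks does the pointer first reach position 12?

22⁻¹ ≡ 75 (mod 97) because 22·75 = 1650 = 17·97 + 1.
Multiplying both sides by 75: x ≡ 75·12 = 900 ≡ 27 (mod 97).

27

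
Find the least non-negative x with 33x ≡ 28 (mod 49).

35

The inverse of 33 mod 49 is 3 (since 33·3 = 99 ≡ 1).
So x ≡ 3·28 = 84 ≡ 35 (mod 49).
Check: 33·35 = 1155 = 23·49 + 28.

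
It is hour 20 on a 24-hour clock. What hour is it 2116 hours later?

0

Dividing 2116 by 24 gives quotient 88 and remainder 4.
(20 + 4) mod 24 = 0.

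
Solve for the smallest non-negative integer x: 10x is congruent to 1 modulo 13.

4

The inverse of 10 mod 13 is 4 (since 10·4 = 40 ≡ 1).
Multiplying both sides by 4: x ≡ 4·1 = 4 ≡ 4 (mod 13).
Check: 10·4 = 40 = 3·13 + 1.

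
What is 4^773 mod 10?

Last digits of 4^n: 4, 6 (period 2).
773 leaves remainder 1 on division by 2, so 4^773 ends in 4.

4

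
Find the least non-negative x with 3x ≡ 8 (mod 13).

7

The inverse of 3 mod 13 is 9 (since 3·9 = 27 ≡ 1).
Multiplying both sides by 9: x ≡ 9·8 = 72 ≡ 7 (mod 13).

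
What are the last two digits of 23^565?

Square-and-reduce mod 100: 23^1≡23, 23^2≡29, 23^4≡41, 23^8≡81, 23^16≡61, 23^32≡21, 23^64≡41, 23^128≡81, 23^256≡61, 23^512≡21.
Since 565 = 1 + 4 + 16 + 32 + 512 in binary, 23^565 ≡ 23·41·61·21·21 ≡ 43 (mod 100).

43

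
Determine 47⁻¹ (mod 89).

36

89 = 1·47 + 42
47 = 1·42 + 5
42 = 8·5 + 2
5 = 2·2 + 1
2 = 2·1 + 0
Back-substituting gives 47·36 ≡ 1 (mod 89).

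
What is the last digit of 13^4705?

Last digits of 3^n: 3, 9, 7, 1 (period 4).
4705 mod 4 = 1, so the last digit matches 3^1 = 3.

3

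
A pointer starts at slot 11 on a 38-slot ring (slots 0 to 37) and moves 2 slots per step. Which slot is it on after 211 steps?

211·2 = 422.
422 − 11·38 = 4, so 422 ≡ 4 (mod 38).
(11 + 4) mod 38 = 15.

15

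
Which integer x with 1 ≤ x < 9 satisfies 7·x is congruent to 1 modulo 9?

7·4 = 28 = 3·9 + 1, so 7⁻¹ ≡ 4 (mod 9).

4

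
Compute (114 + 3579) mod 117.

66

Dividing 3579 by 117 gives quotient 30 and remainder 69.
(114 + 69) mod 117 = 66.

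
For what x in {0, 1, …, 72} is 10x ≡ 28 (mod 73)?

32

10⁻¹ ≡ 22 (mod 73) because 10·22 = 220 = 3·73 + 1.
So x ≡ 22·28 = 616 ≡ 32 (mod 73).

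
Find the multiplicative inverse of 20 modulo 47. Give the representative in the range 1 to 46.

40

20·40 = 800 = 17·47 + 1, so 20⁻¹ ≡ 40 (mod 47).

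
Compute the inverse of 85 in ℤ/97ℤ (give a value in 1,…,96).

8

85·8 = 680 = 7·97 + 1, so 85⁻¹ ≡ 8 (mod 97).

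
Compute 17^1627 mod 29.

12

By repeated squaring mod 29: 17^1≡17, 17^2≡28, 17^4≡1, 17^8≡1, 17^16≡1, 17^32≡1, 17^64≡1, 17^128≡1, 17^256≡1, 17^512≡1, 17^1024≡1.
1627 = 1 + 2 + 8 + 16 + 64 + 512 + 1024, so 17^1627 ≡ 17·28·1·1·1·1·1 ≡ 12 (mod 29).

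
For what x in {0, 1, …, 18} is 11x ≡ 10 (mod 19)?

13

11⁻¹ ≡ 7 (mod 19) because 11·7 = 77 = 4·19 + 1.
Multiplying both sides by 7: x ≡ 7·10 = 70 ≡ 13 (mod 19).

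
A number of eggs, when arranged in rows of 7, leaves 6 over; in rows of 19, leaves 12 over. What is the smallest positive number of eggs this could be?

x ≡ 6 (mod 7) gives x ∈ {6, 13, 20, 27, 34, 41, 48, 55, …}.
The first of these with x mod 19 = 12 is 69.

69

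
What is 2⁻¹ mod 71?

36

71 = 35·2 + 1
2 = 2·1 + 0
Back-substituting gives 2·36 ≡ 1 (mod 71).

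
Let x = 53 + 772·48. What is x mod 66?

772·48 = 37056.
37056 = 561·66 + 30, so 37056 mod 66 = 30.
(53 + 30) mod 66 = 17.

17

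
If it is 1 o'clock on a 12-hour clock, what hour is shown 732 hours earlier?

732 − 61·12 = 0, so 732 ≡ 0 (mod 12).
1 − 0 → 1 on a 12-hour dial.

1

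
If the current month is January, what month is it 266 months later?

March

Dividing 266 by 12 gives quotient 22 and remainder 2.
January + 2 months → March.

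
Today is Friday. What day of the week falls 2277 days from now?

2277 = 325·7 + 2, so 2277 mod 7 = 2.
Friday + 2 days → Sunday.

Sunday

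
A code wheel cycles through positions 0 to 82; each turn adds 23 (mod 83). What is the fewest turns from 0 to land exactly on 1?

65

83 = 3·23 + 14
23 = 1·14 + 9
14 = 1·9 + 5
9 = 1·5 + 4
5 = 1·4 + 1
4 = 4·1 + 0
Back-substituting gives 23·65 ≡ 1 (mod 83).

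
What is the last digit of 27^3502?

9

Powers of 7 mod 10 repeat with period 4: 7, 9, 3, 1.
3502 mod 4 = 2, so the last digit matches 7^2 = 9.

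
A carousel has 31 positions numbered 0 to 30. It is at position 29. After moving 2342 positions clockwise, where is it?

Dividing 2342 by 31 gives quotient 75 and remainder 17.
(29 + 17) mod 31 = 15.

15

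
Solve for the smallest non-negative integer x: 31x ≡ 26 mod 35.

11

31⁻¹ ≡ 26 (mod 35) because 31·26 = 806 = 23·35 + 1.
So x ≡ 26·26 = 676 ≡ 11 (mod 35).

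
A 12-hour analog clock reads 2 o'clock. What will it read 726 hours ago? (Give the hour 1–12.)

8

Dividing 726 by 12 gives quotient 60 and remainder 6.
2 − 6 → 8 on a 12-hour dial.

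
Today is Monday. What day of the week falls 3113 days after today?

3113 − 444·7 = 5, so 3113 ≡ 5 (mod 7).
Monday + 5 days → Saturday.

Saturday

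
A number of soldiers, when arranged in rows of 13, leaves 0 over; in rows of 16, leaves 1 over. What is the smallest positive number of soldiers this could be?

65

x ≡ 0 (mod 13) gives x ∈ {0, 13, 26, 39, 52, 65}.
The first of these with x mod 16 = 1 is 65.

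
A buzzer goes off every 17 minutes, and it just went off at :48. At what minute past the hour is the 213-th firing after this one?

213·17 = 3621.
Dividing 3621 by 60 gives quotient 60 and remainder 21.
(48 + 21) mod 60 = 9.

9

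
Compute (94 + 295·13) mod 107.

77

295·13 = 3835.
3835 mod 107 = 90 (since 35·107 = 3745).
(94 + 90) mod 107 = 77.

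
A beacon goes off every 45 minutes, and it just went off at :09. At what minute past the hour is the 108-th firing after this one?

108·45 = 4860.
Dividing 4860 by 60 gives quotient 81 and remainder 0.
(9 + 0) mod 60 = 9.

9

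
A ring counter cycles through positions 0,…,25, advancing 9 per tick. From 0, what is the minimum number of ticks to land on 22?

14

9⁻¹ ≡ 3 (mod 26) because 9·3 = 27 = 1·26 + 1.
Multiplying both sides by 3: x ≡ 3·22 = 66 ≡ 14 (mod 26).
Check: 9·14 = 126 = 4·26 + 22.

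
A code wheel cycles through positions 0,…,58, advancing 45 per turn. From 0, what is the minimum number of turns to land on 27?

36

45⁻¹ ≡ 21 (mod 59) because 45·21 = 945 = 16·59 + 1.
So x ≡ 21·27 = 567 ≡ 36 (mod 59).
Check: 45·36 = 1620 = 27·59 + 27.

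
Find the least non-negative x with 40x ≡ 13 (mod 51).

22

The inverse of 40 mod 51 is 37 (since 40·37 = 1480 ≡ 1).
So x ≡ 37·13 = 481 ≡ 22 (mod 51).
Check: 40·22 = 880 = 17·51 + 13.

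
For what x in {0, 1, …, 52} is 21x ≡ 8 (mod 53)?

13

21⁻¹ ≡ 48 (mod 53) because 21·48 = 1008 = 19·53 + 1.
Multiplying both sides by 48: x ≡ 48·8 = 384 ≡ 13 (mod 53).
Check: 21·13 = 273 = 5·53 + 8.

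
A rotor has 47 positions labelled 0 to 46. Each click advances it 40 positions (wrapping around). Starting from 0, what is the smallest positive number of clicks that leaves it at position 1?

40·20 = 800 = 17·47 + 1, so 40⁻¹ ≡ 20 (mod 47).

20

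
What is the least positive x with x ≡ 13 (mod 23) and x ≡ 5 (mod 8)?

Since 8·3 ≡ 1 (mod 23), take x = 5 + 8·((13−5)·3 mod 23) = 5 + 8·1 = 13.
Check: 13 mod 23 = 13, 13 mod 8 = 5.

13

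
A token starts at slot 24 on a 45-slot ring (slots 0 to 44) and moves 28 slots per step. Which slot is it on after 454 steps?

454·28 = 12712.
Dividing 12712 by 45 gives quotient 282 and remainder 22.
(24 + 22) mod 45 = 1.

1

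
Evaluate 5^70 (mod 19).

16

Square-and-reduce mod 19: 5^1≡5, 5^2≡6, 5^4≡17, 5^8≡4, 5^16≡16, 5^32≡9, 5^64≡5.
Since 70 = 2 + 4 + 64 in binary, 5^70 ≡ 6·17·5 ≡ 16 (mod 19).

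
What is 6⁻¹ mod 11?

2

11 = 1·6 + 5
6 = 1·5 + 1
5 = 5·1 + 0
Back-substituting gives 6·2 ≡ 1 (mod 11).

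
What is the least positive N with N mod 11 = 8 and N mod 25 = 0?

x ≡ 8 (mod 11) gives x ∈ {8, 19, 30, 41, 52, 63, 74, 85, …}.
The first of these with x mod 25 = 0 is 250.

250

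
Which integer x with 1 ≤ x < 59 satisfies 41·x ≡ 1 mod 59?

41·36 = 1476 = 25·59 + 1, so 41⁻¹ ≡ 36 (mod 59).

36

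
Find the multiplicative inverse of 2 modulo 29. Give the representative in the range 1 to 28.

29 = 14·2 + 1
2 = 2·1 + 0
Back-substituting gives 2·15 ≡ 1 (mod 29).

15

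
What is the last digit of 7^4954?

Powers of 7 mod 10 repeat with period 4: 7, 9, 3, 1.
4954 leaves remainder 2 on division by 4, so 7^4954 ends in 9.

9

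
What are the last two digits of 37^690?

49

Successive squares of 37 mod 100: 37^1≡37, 37^2≡69, 37^4≡61, 37^8≡21, 37^16≡41, 37^32≡81, 37^64≡61, 37^128≡21, 37^256≡41, 37^512≡81.
Since 690 = 2 + 16 + 32 + 128 + 512 in binary, 37^690 ≡ 69·41·81·21·81 ≡ 49 (mod 100).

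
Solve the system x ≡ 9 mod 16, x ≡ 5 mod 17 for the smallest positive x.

x ≡ 9 (mod 16) gives x ∈ {9, 25, 41, 57, 73}.
The first of these with x mod 17 = 5 is 73.

73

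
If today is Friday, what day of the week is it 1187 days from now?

Tuesday

Dividing 1187 by 7 gives quotient 169 and remainder 4.
Friday + 4 days → Tuesday.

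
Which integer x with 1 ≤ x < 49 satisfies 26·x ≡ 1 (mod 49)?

17

49 = 1·26 + 23
26 = 1·23 + 3
23 = 7·3 + 2
3 = 1·2 + 1
2 = 2·1 + 0
Back-substituting gives 26·17 ≡ 1 (mod 49).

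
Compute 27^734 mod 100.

9

Successive squares of 27 mod 100: 27^1≡27, 27^2≡29, 27^4≡41, 27^8≡81, 27^16≡61, 27^32≡21, 27^64≡41, 27^128≡81, 27^256≡61, 27^512≡21.
734 = 2 + 4 + 8 + 16 + 64 + 128 + 512, so 27^734 ≡ 29·41·81·61·41·81·21 ≡ 9 (mod 100).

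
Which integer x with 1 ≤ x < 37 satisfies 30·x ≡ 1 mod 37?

30·21 = 630 = 17·37 + 1, so 30⁻¹ ≡ 21 (mod 37).

21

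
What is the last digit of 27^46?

Last digits of 7^n: 7, 9, 3, 1 (period 4).
46 leaves remainder 2 on division by 4, so 27^46 ends in 9.

9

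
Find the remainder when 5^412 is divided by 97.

73

Successive squares of 5 mod 97: 5^1≡5, 5^2≡25, 5^4≡43, 5^8≡6, 5^16≡36, 5^32≡35, 5^64≡61, 5^128≡35, 5^256≡61.
Since 412 = 4 + 8 + 16 + 128 + 256 in binary, 5^412 ≡ 43·6·36·35·61 ≡ 73 (mod 97).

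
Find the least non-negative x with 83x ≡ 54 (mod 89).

80

The inverse of 83 mod 89 is 74 (since 83·74 = 6142 ≡ 1).
Multiplying both sides by 74: x ≡ 74·54 = 3996 ≡ 80 (mod 89).
Check: 83·80 = 6640 = 74·89 + 54.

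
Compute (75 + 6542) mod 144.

137

6542 mod 144 = 62 (since 45·144 = 6480).
(75 + 62) mod 144 = 137.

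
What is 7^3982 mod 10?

Last digits of 7^n: 7, 9, 3, 1 (period 4).
3982 mod 4 = 2, so the last digit matches 7^2 = 9.

9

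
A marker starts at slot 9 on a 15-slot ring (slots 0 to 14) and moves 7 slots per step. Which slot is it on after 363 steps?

0

363·7 = 2541.
2541 mod 15 = 6 (since 169·15 = 2535).
(9 + 6) mod 15 = 0.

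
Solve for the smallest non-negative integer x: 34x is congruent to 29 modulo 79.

45

34⁻¹ ≡ 7 (mod 79) because 34·7 = 238 = 3·79 + 1.
So x ≡ 7·29 = 203 ≡ 45 (mod 79).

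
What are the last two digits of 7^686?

By repeated squaring mod 100: 7^1≡7, 7^2≡49, 7^4≡1, 7^8≡1, 7^16≡1, 7^32≡1, 7^64≡1, 7^128≡1, 7^256≡1, 7^512≡1.
686 = 2 + 4 + 8 + 32 + 128 + 512, so 7^686 ≡ 49·1·1·1·1·1 ≡ 49 (mod 100).

49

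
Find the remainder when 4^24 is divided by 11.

3

By repeated squaring mod 11: 4^1≡4, 4^2≡5, 4^4≡3, 4^8≡9, 4^16≡4.
Since 24 = 8 + 16 in binary, 4^24 ≡ 9·4 ≡ 3 (mod 11).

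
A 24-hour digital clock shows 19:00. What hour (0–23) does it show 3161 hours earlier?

2

3161 − 131·24 = 17, so 3161 ≡ 17 (mod 24).
(19 − 17) mod 24 = 2.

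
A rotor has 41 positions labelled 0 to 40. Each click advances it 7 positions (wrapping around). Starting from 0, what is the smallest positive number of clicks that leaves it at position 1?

6

7·6 = 42 = 1·41 + 1, so 7⁻¹ ≡ 6 (mod 41).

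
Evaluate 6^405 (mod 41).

27

Square-and-reduce mod 41: 6^1≡6, 6^2≡36, 6^4≡25, 6^8≡10, 6^16≡18, 6^32≡37, 6^64≡16, 6^128≡10, 6^256≡18.
Since 405 = 1 + 4 + 16 + 128 + 256 in binary, 6^405 ≡ 6·25·18·10·18 ≡ 27 (mod 41).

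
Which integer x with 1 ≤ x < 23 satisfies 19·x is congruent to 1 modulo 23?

17

23 = 1·19 + 4
19 = 4·4 + 3
4 = 1·3 + 1
3 = 3·1 + 0
Back-substituting gives 19·17 ≡ 1 (mod 23).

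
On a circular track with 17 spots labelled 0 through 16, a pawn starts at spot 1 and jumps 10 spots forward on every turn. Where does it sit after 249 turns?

249·10 = 2490.
2490 = 146·17 + 8, so 2490 mod 17 = 8.
(1 + 8) mod 17 = 9.

9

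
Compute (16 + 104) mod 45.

104 mod 45 = 14 (since 2·45 = 90).
(16 + 14) mod 45 = 30.

30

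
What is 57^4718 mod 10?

Powers of 7 mod 10 repeat with period 4: 7, 9, 3, 1.
4718 leaves remainder 2 on division by 4, so 57^4718 ends in 9.

9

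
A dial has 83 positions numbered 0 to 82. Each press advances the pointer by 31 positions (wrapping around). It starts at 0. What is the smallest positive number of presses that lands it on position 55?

31⁻¹ ≡ 75 (mod 83) because 31·75 = 2325 = 28·83 + 1.
So x ≡ 75·55 = 4125 ≡ 58 (mod 83).
Check: 31·58 = 1798 = 21·83 + 55.

58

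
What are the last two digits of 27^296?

61

Successive squares of 27 mod 100: 27^1≡27, 27^2≡29, 27^4≡41, 27^8≡81, 27^16≡61, 27^32≡21, 27^64≡41, 27^128≡81, 27^256≡61.
Since 296 = 8 + 32 + 256 in binary, 27^296 ≡ 81·21·61 ≡ 61 (mod 100).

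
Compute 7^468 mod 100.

Square-and-reduce mod 100: 7^1≡7, 7^2≡49, 7^4≡1, 7^8≡1, 7^16≡1, 7^32≡1, 7^64≡1, 7^128≡1, 7^256≡1.
468 = 4 + 16 + 64 + 128 + 256, so 7^468 ≡ 1·1·1·1·1 ≡ 1 (mod 100).

1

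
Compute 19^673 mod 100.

59

Successive squares of 19 mod 100: 19^1≡19, 19^2≡61, 19^4≡21, 19^8≡41, 19^16≡81, 19^32≡61, 19^64≡21, 19^128≡41, 19^256≡81, 19^512≡61.
Since 673 = 1 + 32 + 128 + 512 in binary, 19^673 ≡ 19·61·41·61 ≡ 59 (mod 100).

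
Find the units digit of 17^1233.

Last digits of 7^n: 7, 9, 3, 1 (period 4).
1233 leaves remainder 1 on division by 4, so 17^1233 ends in 7.

7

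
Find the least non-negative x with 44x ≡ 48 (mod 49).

44⁻¹ ≡ 39 (mod 49) because 44·39 = 1716 = 35·49 + 1.
Multiplying both sides by 39: x ≡ 39·48 = 1872 ≡ 10 (mod 49).

10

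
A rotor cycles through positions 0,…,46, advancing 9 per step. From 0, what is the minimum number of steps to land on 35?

30

9⁻¹ ≡ 21 (mod 47) because 9·21 = 189 = 4·47 + 1.
Multiplying both sides by 21: x ≡ 21·35 = 735 ≡ 30 (mod 47).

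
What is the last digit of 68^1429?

The units digit of 68^n cycles with period 4: 8, 4, 2, 6, …
1429 mod 4 = 1, so the last digit matches 8^1 = 8.

8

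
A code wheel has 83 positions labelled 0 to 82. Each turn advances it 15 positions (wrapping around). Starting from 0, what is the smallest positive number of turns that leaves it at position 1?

83 = 5·15 + 8
15 = 1·8 + 7
8 = 1·7 + 1
7 = 7·1 + 0
Back-substituting gives 15·72 ≡ 1 (mod 83).

72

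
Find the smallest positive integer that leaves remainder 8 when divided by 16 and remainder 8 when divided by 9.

x ≡ 8 (mod 9) gives x ∈ {8}.
The first of these with x mod 16 = 8 is 8.

8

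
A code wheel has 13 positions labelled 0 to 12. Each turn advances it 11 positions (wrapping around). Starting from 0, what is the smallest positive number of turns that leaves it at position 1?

6

13 = 1·11 + 2
11 = 5·2 + 1
2 = 2·1 + 0
Back-substituting gives 11·6 ≡ 1 (mod 13).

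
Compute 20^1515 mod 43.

Successive squares of 20 mod 43: 20^1≡20, 20^2≡13, 20^4≡40, 20^8≡9, 20^16≡38, 20^32≡25, 20^64≡23, 20^128≡13, 20^256≡40, 20^512≡9, 20^1024≡38.
Since 1515 = 1 + 2 + 8 + 32 + 64 + 128 + 256 + 1024 in binary, 20^1515 ≡ 20·13·9·25·23·13·40·38 ≡ 2 (mod 43).

2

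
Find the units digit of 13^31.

7

Powers of 3 mod 10 repeat with period 4: 3, 9, 7, 1.
31 mod 4 = 3, so the last digit matches 3^3 = 7.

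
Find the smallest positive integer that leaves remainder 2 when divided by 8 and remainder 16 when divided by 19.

130

x ≡ 2 (mod 8) gives x ∈ {2, 10, 18, 26, 34, 42, 50, 58, …}.
The first of these with x mod 19 = 16 is 130.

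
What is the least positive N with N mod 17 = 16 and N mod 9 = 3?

84

x ≡ 3 (mod 9) gives x ∈ {3, 12, 21, 30, 39, 48, 57, 66, …}.
The first of these with x mod 17 = 16 is 84.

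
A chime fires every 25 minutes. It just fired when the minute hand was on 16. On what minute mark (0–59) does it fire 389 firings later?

389·25 = 9725.
9725 − 162·60 = 5, so 9725 ≡ 5 (mod 60).
(16 + 5) mod 60 = 21.

21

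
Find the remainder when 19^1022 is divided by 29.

Successive squares of 19 mod 29: 19^1≡19, 19^2≡13, 19^4≡24, 19^8≡25, 19^16≡16, 19^32≡24, 19^64≡25, 19^128≡16, 19^256≡24, 19^512≡25.
Since 1022 = 2 + 4 + 8 + 16 + 32 + 64 + 128 + 256 + 512 in binary, 19^1022 ≡ 13·24·25·16·24·25·16·24·25 ≡ 28 (mod 29).

28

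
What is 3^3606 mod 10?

9

The units digit of 3^n cycles with period 4: 3, 9, 7, 1, …
3606 mod 4 = 2, so the last digit matches 3^2 = 9.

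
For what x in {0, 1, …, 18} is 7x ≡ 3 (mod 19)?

7⁻¹ ≡ 11 (mod 19) because 7·11 = 77 = 4·19 + 1.
So x ≡ 11·3 = 33 ≡ 14 (mod 19).

14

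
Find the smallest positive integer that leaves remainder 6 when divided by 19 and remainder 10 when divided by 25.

Since 25·16 ≡ 1 (mod 19), take x = 10 + 25·((6−10)·16 mod 19) = 10 + 25·12 = 310.
Check: 310 mod 19 = 6, 310 mod 25 = 10.

310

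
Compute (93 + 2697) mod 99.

18

2697 mod 99 = 24 (since 27·99 = 2673).
(93 + 24) mod 99 = 18.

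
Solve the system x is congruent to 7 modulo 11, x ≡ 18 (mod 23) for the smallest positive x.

18

Since 23·1 ≡ 1 (mod 11), take x = 18 + 23·((7−18)·1 mod 11) = 18 + 23·0 = 18.
Check: 18 mod 11 = 7, 18 mod 23 = 18.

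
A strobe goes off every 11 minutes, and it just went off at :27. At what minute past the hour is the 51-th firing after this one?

48

51·11 = 561.
561 mod 60 = 21 (since 9·60 = 540).
(27 + 21) mod 60 = 48.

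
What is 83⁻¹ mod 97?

90

83·90 = 7470 = 77·97 + 1, so 83⁻¹ ≡ 90 (mod 97).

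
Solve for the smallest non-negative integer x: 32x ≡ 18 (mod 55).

4

The inverse of 32 mod 55 is 43 (since 32·43 = 1376 ≡ 1).
So x ≡ 43·18 = 774 ≡ 4 (mod 55).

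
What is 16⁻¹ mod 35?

16·11 = 176 = 5·35 + 1, so 16⁻¹ ≡ 11 (mod 35).

11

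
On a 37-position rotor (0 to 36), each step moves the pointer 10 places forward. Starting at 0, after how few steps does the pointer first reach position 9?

The inverse of 10 mod 37 is 26 (since 10·26 = 260 ≡ 1).
So x ≡ 26·9 = 234 ≡ 12 (mod 37).

12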